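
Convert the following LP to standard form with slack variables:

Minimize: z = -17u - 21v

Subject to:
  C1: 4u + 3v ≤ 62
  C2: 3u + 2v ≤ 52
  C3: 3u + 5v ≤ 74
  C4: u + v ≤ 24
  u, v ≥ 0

min z = -17u - 21v

s.t.
  4u + 3v + s1 = 62
  3u + 2v + s2 = 52
  3u + 5v + s3 = 74
  u + v + s4 = 24
  u, v, s1, s2, s3, s4 ≥ 0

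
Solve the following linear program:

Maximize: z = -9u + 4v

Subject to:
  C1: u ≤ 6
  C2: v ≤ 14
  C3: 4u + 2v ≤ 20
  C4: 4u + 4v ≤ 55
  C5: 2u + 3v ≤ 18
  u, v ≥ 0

Evaluate the objective at each vertex of the feasible region:
  z(0, 0) = 0
  z(5, 0) = -45
  z(3, 4) = -11
  z(0, 6) = 24  ←
The maximum is at u = 0, v = 6.

u = 0, v = 6, z = 24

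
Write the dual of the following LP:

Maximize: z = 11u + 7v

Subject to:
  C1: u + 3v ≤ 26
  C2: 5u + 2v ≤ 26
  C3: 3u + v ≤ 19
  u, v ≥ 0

Primal max cᵀx s.t. Ax ≤ b, x ≥ 0  →  Dual min bᵀy s.t. Aᵀy ≥ c, y ≥ 0.

Minimize: z = 26y1 + 26y2 + 19y3

Subject to:
  y1 + 5y2 + 3y3 ≥ 11
  3y1 + 2y2 + y3 ≥ 7
  y1, y2, y3 ≥ 0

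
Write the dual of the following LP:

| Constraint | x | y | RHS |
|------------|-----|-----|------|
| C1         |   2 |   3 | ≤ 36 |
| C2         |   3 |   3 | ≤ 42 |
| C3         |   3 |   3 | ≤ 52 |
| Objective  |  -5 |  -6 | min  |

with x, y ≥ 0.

Primal min cᵀx s.t. Ax ≤ b, x ≥ 0  →  Dual max −bᵀy s.t. Aᵀy ≥ −c, y ≥ 0.

Maximize: z = -36y1 - 42y2 - 52y3

Subject to:
  2y1 + 3y2 + 3y3 ≥ 5
  3y1 + 3y2 + 3y3 ≥ 6
  y1, y2, y3 ≥ 0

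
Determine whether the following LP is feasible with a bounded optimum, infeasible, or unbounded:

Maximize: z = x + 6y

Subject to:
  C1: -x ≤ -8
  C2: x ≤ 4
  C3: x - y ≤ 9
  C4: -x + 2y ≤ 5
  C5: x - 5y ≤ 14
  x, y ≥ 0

Infeasible (no feasible solution exists)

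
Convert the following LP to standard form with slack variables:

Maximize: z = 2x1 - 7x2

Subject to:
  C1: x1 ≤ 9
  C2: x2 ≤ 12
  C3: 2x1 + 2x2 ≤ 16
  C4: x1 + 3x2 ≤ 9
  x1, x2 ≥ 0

max z = 2x1 - 7x2

s.t.
  x1 + s1 = 9
  x2 + s2 = 12
  2x1 + 2x2 + s3 = 16
  x1 + 3x2 + s4 = 9
  x1, x2, s1, s2, s3, s4 ≥ 0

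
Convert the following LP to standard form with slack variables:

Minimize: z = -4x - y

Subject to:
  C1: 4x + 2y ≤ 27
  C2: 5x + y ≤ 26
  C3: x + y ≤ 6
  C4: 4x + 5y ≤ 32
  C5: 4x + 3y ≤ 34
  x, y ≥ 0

min z = -4x - y

s.t.
  4x + 2y + s1 = 27
  5x + y + s2 = 26
  x + y + s3 = 6
  4x + 5y + s4 = 32
  4x + 3y + s5 = 34
  x, y, s1, s2, s3, s4, s5 ≥ 0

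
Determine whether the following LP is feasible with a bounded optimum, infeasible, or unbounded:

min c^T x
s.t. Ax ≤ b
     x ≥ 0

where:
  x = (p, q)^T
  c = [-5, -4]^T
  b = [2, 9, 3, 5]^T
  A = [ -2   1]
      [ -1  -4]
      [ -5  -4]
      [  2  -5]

Unbounded (objective can decrease without bound)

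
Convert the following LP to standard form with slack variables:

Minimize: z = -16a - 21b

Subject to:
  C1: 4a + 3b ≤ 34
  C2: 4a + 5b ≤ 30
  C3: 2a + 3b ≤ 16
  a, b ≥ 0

min z = -16a - 21b

s.t.
  4a + 3b + s1 = 34
  4a + 5b + s2 = 30
  2a + 3b + s3 = 16
  a, b, s1, s2, s3 ≥ 0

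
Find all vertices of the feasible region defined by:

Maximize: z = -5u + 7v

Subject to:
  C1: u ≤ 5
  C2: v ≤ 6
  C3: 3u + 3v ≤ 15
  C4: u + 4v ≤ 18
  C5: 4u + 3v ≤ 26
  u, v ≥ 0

(0, 0), (5, 0), (0.6667, 4.333), (0, 4.5)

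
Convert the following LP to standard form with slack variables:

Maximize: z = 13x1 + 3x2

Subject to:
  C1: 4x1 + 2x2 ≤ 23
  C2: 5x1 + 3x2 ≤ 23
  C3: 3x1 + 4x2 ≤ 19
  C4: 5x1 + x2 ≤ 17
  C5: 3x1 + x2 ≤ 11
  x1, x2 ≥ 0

max z = 13x1 + 3x2

s.t.
  4x1 + 2x2 + s1 = 23
  5x1 + 3x2 + s2 = 23
  3x1 + 4x2 + s3 = 19
  5x1 + x2 + s4 = 17
  3x1 + x2 + s5 = 11
  x1, x2, s1, s2, s3, s4, s5 ≥ 0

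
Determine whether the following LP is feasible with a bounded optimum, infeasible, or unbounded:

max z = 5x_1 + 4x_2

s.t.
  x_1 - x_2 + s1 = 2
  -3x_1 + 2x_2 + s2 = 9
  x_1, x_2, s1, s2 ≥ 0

Unbounded (objective can increase without bound)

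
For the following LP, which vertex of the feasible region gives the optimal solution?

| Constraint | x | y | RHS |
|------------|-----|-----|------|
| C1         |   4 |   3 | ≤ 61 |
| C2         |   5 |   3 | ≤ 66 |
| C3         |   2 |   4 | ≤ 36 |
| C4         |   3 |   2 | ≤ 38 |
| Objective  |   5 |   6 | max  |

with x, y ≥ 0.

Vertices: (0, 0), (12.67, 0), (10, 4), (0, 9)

Evaluate the objective at each vertex of the feasible region:
  z(0, 0) = 0
  z(12.67, 0) = 63.33
  z(10, 4) = 74  ←
  z(0, 9) = 54
The maximum is at x = 10, y = 4.

(10, 4)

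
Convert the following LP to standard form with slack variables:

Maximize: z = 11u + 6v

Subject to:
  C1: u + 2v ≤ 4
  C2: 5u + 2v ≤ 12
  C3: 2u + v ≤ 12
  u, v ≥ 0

max z = 11u + 6v

s.t.
  u + 2v + s1 = 4
  5u + 2v + s2 = 12
  2u + v + s3 = 12
  u, v, s1, s2, s3 ≥ 0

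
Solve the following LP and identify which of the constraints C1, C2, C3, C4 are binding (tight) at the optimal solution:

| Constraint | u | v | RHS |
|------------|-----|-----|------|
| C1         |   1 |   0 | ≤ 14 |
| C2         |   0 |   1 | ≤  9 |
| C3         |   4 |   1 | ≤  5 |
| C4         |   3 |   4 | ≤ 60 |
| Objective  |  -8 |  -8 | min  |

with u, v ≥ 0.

At u = 0, v = 5, compute slack b - a·x for each constraint:
  C1: 14 − 0 = 14  (slack)
  C2: 9 − 5 = 4  (slack)
  C3: 5 − 5 = 0  (binding)
  C4: 60 − 20 = 40  (slack)

Optimal: u = 0, v = 5
Binding: C3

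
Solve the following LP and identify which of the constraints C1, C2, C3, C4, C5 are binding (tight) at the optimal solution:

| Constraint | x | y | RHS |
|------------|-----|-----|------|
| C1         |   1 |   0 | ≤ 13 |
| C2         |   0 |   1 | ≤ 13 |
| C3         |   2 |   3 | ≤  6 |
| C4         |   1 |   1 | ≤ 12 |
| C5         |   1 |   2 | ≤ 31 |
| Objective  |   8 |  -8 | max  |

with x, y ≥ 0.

At x = 3, y = 0, compute slack b - a·x for each constraint:
  C1: 13 − 3 = 10  (slack)
  C2: 13 − 0 = 13  (slack)
  C3: 6 − 6 = 0  (binding)
  C4: 12 − 3 = 9  (slack)
  C5: 31 − 3 = 28  (slack)

Optimal: x = 3, y = 0
Binding: C3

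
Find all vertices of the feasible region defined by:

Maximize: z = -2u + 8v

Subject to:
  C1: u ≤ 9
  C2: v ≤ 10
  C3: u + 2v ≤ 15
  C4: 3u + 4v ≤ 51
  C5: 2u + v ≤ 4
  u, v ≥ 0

(0, 0), (2, 0), (0, 4)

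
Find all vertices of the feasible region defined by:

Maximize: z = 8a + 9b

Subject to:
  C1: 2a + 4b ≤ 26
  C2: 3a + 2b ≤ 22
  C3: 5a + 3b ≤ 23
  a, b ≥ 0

(0, 0), (4.6, 0), (1, 6), (0, 6.5)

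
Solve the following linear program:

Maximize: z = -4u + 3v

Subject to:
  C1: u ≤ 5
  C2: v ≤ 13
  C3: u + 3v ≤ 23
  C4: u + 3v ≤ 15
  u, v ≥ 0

Evaluate the objective at each vertex of the feasible region:
  z(0, 0) = 0
  z(5, 0) = -20
  z(5, 3.333) = -10
  z(0, 5) = 15  ←
The maximum is at u = 0, v = 5.

u = 0, v = 5, z = 15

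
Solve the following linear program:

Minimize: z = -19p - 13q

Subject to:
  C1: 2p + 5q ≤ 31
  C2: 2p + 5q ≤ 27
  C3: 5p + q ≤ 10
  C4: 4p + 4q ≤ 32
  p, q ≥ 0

Evaluate the objective at each vertex of the feasible region:
  z(0, 0) = 0
  z(2, 0) = -38
  z(1, 5) = -84  ←
  z(0, 5.4) = -70.2
The minimum is at p = 1, q = 5.

p = 1, q = 5, z = -84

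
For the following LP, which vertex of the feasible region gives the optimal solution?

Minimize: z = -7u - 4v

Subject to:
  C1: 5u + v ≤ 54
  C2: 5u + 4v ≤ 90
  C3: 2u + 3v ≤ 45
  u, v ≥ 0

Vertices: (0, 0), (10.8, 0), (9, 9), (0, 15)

Evaluate the objective at each vertex of the feasible region:
  z(0, 0) = 0
  z(10.8, 0) = -75.6
  z(9, 9) = -99  ←
  z(0, 15) = -60
The minimum is at u = 9, v = 9.

(9, 9)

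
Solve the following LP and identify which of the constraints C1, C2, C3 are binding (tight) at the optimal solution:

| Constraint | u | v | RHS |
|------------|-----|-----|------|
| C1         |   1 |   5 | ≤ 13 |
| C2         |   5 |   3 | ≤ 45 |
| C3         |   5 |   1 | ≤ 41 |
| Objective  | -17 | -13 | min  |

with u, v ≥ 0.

At u = 8, v = 1, compute slack b - a·x for each constraint:
  C1: 13 − 13 = 0  (binding)
  C2: 45 − 43 = 2  (slack)
  C3: 41 − 41 = 0  (binding)

Optimal: u = 8, v = 1
Binding: C1, C3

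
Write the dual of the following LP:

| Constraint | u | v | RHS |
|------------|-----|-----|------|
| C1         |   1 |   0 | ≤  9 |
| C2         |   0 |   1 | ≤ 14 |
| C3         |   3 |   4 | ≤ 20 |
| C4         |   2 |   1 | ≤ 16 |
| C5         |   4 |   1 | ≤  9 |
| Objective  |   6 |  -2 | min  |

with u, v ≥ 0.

Primal min cᵀx s.t. Ax ≤ b, x ≥ 0  →  Dual max −bᵀy s.t. Aᵀy ≥ −c, y ≥ 0.

Maximize: z = -9y1 - 14y2 - 20y3 - 16y4 - 9y5

Subject to:
  y1 + 3y3 + 2y4 + 4y5 ≥ -6
  y2 + 4y3 + y4 + y5 ≥ 2
  y1, y2, y3, y4, y5 ≥ 0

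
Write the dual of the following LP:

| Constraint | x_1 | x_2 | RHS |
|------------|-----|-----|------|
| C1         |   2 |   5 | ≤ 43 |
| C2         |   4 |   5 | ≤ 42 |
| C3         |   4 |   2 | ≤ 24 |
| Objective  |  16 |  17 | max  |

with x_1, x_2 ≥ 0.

Primal max cᵀx s.t. Ax ≤ b, x ≥ 0  →  Dual min bᵀy s.t. Aᵀy ≥ c, y ≥ 0.

Minimize: z = 43y1 + 42y2 + 24y3

Subject to:
  2y1 + 4y2 + 4y3 ≥ 16
  5y1 + 5y2 + 2y3 ≥ 17
  y1, y2, y3 ≥ 0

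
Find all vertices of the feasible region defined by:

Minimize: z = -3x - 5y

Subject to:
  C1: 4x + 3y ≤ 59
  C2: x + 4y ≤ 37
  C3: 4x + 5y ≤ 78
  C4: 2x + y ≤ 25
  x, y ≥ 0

(0, 0), (12.5, 0), (9, 7), (0, 9.25)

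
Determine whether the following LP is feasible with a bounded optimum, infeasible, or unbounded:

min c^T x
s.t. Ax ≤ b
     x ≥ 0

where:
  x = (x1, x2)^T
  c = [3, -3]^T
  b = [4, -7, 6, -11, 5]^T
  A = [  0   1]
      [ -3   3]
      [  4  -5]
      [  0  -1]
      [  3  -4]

Infeasible (no feasible solution exists)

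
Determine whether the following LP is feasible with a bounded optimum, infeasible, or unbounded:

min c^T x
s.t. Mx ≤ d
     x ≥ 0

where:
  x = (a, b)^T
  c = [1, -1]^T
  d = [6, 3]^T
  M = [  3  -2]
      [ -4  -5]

Unbounded (objective can decrease without bound)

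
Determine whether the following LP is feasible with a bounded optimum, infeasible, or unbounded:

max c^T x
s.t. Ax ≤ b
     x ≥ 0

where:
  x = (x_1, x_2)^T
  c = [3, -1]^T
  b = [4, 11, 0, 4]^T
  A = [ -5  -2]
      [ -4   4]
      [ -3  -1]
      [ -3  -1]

Unbounded (objective can increase without bound)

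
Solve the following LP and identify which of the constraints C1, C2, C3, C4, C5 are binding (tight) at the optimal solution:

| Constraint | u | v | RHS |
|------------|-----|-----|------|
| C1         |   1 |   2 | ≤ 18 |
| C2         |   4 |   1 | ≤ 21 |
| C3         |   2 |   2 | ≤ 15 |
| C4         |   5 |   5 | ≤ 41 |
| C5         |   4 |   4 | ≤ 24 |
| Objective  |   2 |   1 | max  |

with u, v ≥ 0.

At u = 5, v = 1, compute slack b - a·x for each constraint:
  C1: 18 − 7 = 11  (slack)
  C2: 21 − 21 = 0  (binding)
  C3: 15 − 12 = 3  (slack)
  C4: 41 − 30 = 11  (slack)
  C5: 24 − 24 = 0  (binding)

Optimal: u = 5, v = 1
Binding: C2, C5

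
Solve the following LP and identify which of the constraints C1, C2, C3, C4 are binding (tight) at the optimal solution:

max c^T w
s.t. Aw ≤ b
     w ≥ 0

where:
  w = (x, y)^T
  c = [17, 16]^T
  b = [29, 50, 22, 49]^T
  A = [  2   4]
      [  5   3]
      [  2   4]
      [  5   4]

At x = 9, y = 1, compute slack b - a·x for each constraint:
  C1: 29 − 22 = 7  (slack)
  C2: 50 − 48 = 2  (slack)
  C3: 22 − 22 = 0  (binding)
  C4: 49 − 49 = 0  (binding)

Optimal: x = 9, y = 1
Binding: C3, C4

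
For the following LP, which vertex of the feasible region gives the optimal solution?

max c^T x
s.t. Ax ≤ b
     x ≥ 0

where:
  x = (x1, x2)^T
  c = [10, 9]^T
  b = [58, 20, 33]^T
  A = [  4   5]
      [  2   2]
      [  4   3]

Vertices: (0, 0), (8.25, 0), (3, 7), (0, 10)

Evaluate the objective at each vertex of the feasible region:
  z(0, 0) = 0
  z(8.25, 0) = 82.5
  z(3, 7) = 93  ←
  z(0, 10) = 90
The maximum is at x1 = 3, x2 = 7.

(3, 7)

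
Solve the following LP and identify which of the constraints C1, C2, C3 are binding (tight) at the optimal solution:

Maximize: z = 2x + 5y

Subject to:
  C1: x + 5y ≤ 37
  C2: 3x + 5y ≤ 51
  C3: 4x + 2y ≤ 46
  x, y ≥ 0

At x = 7, y = 6, compute slack b - a·x for each constraint:
  C1: 37 − 37 = 0  (binding)
  C2: 51 − 51 = 0  (binding)
  C3: 46 − 40 = 6  (slack)

Optimal: x = 7, y = 6
Binding: C1, C2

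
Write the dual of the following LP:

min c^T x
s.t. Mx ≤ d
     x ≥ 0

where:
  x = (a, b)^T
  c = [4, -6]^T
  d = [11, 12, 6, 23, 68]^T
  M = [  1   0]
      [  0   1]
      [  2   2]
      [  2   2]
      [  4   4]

Primal min cᵀx s.t. Ax ≤ b, x ≥ 0  →  Dual max −bᵀy s.t. Aᵀy ≥ −c, y ≥ 0.

Maximize: z = -11y1 - 12y2 - 6y3 - 23y4 - 68y5

Subject to:
  y1 + 2y3 + 2y4 + 4y5 ≥ -4
  y2 + 2y3 + 2y4 + 4y5 ≥ 6
  y1, y2, y3, y4, y5 ≥ 0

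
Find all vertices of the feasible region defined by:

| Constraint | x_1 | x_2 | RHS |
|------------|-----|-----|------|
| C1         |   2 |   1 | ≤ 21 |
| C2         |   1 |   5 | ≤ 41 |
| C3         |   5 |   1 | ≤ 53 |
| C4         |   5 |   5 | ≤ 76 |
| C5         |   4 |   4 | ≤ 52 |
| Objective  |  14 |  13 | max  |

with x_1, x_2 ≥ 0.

(0, 0), (10.5, 0), (8, 5), (6, 7), (0, 8.2)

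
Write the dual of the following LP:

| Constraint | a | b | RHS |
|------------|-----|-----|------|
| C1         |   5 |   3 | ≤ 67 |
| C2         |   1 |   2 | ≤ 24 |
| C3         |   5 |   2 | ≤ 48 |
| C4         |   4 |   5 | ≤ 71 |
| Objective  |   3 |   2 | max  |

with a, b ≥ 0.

Primal max cᵀx s.t. Ax ≤ b, x ≥ 0  →  Dual min bᵀy s.t. Aᵀy ≥ c, y ≥ 0.

Minimize: z = 67y1 + 24y2 + 48y3 + 71y4

Subject to:
  5y1 + y2 + 5y3 + 4y4 ≥ 3
  3y1 + 2y2 + 2y3 + 5y4 ≥ 2
  y1, y2, y3, y4 ≥ 0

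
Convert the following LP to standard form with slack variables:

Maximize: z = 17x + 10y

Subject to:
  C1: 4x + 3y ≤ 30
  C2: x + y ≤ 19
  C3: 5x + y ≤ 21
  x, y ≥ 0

max z = 17x + 10y

s.t.
  4x + 3y + s1 = 30
  x + y + s2 = 19
  5x + y + s3 = 21
  x, y, s1, s2, s3 ≥ 0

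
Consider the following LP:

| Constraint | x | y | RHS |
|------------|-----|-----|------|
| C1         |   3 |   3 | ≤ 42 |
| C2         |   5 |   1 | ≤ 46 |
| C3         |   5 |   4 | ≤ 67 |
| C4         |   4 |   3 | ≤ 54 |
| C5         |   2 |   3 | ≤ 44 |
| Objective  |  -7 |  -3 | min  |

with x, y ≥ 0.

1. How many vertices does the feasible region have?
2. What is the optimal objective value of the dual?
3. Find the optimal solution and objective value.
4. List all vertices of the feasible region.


1. 4
2. -74
3. x = 8, y = 6, z = -74
4. (0, 0), (9.2, 0), (8, 6), (0, 14)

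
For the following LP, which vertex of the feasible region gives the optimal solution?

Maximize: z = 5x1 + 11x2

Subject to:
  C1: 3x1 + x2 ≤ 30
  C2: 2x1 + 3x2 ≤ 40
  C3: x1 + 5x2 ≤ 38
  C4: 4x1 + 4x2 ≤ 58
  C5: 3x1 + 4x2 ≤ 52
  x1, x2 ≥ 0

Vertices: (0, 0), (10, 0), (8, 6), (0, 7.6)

Evaluate the objective at each vertex of the feasible region:
  z(0, 0) = 0
  z(10, 0) = 50
  z(8, 6) = 106  ←
  z(0, 7.6) = 83.6
The maximum is at x1 = 8, x2 = 6.

(8, 6)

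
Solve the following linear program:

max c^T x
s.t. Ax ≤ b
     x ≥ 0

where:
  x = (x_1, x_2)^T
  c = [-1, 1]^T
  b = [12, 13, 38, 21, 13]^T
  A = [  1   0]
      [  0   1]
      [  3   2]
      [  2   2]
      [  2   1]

Evaluate the objective at each vertex of the feasible region:
  z(0, 0) = 0
  z(6.5, 0) = -6.5
  z(2.5, 8) = 5.5
  z(0, 10.5) = 10.5  ←
The maximum is at x_1 = 0, x_2 = 10.5.

x_1 = 0, x_2 = 10.5, z = 10.5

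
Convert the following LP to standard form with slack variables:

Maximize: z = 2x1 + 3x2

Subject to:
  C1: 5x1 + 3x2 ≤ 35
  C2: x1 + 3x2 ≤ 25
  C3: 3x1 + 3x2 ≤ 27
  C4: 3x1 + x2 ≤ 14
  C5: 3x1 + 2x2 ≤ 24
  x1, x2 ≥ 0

max z = 2x1 + 3x2

s.t.
  5x1 + 3x2 + s1 = 35
  x1 + 3x2 + s2 = 25
  3x1 + 3x2 + s3 = 27
  3x1 + x2 + s4 = 14
  3x1 + 2x2 + s5 = 24
  x1, x2, s1, s2, s3, s4, s5 ≥ 0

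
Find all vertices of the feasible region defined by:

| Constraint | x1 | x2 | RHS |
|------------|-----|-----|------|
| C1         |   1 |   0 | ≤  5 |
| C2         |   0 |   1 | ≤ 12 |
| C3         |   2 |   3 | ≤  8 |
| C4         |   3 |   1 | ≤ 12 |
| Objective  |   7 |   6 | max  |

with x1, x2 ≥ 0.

(0, 0), (4, 0), (0, 2.667)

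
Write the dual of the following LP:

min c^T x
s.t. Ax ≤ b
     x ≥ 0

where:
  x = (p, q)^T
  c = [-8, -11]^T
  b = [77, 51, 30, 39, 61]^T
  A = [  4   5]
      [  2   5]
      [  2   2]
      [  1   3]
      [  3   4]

Primal min cᵀx s.t. Ax ≤ b, x ≥ 0  →  Dual max −bᵀy s.t. Aᵀy ≥ −c, y ≥ 0.

Maximize: z = -77y1 - 51y2 - 30y3 - 39y4 - 61y5

Subject to:
  4y1 + 2y2 + 2y3 + y4 + 3y5 ≥ 8
  5y1 + 5y2 + 2y3 + 3y4 + 4y5 ≥ 11
  y1, y2, y3, y4, y5 ≥ 0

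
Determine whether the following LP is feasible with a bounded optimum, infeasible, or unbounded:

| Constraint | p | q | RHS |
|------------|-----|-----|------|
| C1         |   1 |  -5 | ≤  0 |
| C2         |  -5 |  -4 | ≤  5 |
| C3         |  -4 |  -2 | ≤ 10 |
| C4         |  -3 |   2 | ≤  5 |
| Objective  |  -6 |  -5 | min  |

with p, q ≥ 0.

Unbounded (objective can decrease without bound)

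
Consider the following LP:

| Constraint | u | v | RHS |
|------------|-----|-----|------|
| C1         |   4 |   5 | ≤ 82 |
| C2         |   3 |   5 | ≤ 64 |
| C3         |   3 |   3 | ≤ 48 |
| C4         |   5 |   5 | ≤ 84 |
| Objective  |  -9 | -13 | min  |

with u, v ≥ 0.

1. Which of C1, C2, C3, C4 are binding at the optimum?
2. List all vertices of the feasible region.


1. C2, C3
2. (0, 0), (16, 0), (8, 8), (0, 12.8)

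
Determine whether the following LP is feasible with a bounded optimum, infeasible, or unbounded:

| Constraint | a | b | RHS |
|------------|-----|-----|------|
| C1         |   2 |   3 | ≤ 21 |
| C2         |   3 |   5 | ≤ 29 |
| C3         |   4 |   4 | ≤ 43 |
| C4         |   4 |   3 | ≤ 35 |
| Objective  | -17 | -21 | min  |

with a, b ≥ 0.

Feasible with a bounded optimal solution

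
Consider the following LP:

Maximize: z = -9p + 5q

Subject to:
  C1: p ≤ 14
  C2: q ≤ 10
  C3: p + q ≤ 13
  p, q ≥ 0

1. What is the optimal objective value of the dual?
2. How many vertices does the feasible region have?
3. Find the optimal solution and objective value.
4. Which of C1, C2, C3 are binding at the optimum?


1. 50
2. 4
3. p = 0, q = 10, z = 50
4. C2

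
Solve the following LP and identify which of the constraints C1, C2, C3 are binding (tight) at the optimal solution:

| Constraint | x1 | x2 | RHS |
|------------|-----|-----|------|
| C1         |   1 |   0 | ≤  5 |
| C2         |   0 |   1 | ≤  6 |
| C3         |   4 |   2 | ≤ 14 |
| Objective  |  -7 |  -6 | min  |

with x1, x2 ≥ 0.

At x1 = 0.5, x2 = 6, compute slack b - a·x for each constraint:
  C1: 5 − 0.5 = 4.5  (slack)
  C2: 6 − 6 = 0  (binding)
  C3: 14 − 14 = 0  (binding)

Optimal: x1 = 0.5, x2 = 6
Binding: C2, C3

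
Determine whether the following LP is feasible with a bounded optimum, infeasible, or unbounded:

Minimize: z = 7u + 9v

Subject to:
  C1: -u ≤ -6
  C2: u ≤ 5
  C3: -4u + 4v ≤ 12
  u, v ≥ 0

Infeasible (no feasible solution exists)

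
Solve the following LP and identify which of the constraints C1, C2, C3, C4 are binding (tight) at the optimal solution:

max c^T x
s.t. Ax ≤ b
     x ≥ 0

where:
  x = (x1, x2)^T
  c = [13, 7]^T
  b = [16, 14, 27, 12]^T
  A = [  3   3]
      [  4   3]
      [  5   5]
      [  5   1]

At x1 = 2, x2 = 2, compute slack b - a·x for each constraint:
  C1: 16 − 12 = 4  (slack)
  C2: 14 − 14 = 0  (binding)
  C3: 27 − 20 = 7  (slack)
  C4: 12 − 12 = 0  (binding)

Optimal: x1 = 2, x2 = 2
Binding: C2, C4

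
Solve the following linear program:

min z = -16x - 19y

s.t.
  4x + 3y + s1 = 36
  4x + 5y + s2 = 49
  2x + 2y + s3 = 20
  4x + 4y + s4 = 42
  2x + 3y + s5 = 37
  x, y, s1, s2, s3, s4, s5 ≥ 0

Evaluate the objective at each vertex of the feasible region:
  z(0, 0) = 0
  z(9, 0) = -144
  z(6, 4) = -172
  z(1, 9) = -187  ←
  z(0, 9.8) = -186.2
The minimum is at x = 1, y = 9.

x = 1, y = 9, z = -187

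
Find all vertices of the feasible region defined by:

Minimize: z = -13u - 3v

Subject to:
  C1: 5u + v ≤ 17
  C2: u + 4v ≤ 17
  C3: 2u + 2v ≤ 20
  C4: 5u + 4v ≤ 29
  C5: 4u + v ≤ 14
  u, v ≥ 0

(0, 0), (3.4, 0), (3, 2), (2.6, 3.6), (0, 4.25)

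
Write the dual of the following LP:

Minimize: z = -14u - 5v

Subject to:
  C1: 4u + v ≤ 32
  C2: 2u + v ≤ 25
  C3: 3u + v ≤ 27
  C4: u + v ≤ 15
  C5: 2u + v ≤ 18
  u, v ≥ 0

Primal min cᵀx s.t. Ax ≤ b, x ≥ 0  →  Dual max −bᵀy s.t. Aᵀy ≥ −c, y ≥ 0.

Maximize: z = -32y1 - 25y2 - 27y3 - 15y4 - 18y5

Subject to:
  4y1 + 2y2 + 3y3 + y4 + 2y5 ≥ 14
  y1 + y2 + y3 + y4 + y5 ≥ 5
  y1, y2, y3, y4, y5 ≥ 0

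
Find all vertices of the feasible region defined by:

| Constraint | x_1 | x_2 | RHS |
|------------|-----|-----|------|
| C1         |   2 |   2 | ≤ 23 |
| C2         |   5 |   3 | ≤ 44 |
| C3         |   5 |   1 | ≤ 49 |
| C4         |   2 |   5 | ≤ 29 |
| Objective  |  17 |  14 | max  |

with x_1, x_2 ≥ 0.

(0, 0), (8.8, 0), (7, 3), (0, 5.8)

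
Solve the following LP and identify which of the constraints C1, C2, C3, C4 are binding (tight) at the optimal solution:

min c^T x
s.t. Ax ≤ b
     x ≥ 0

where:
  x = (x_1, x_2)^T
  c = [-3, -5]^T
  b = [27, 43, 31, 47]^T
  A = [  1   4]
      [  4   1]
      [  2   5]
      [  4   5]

At x_1 = 8, x_2 = 3, compute slack b - a·x for each constraint:
  C1: 27 − 20 = 7  (slack)
  C2: 43 − 35 = 8  (slack)
  C3: 31 − 31 = 0  (binding)
  C4: 47 − 47 = 0  (binding)

Optimal: x_1 = 8, x_2 = 3
Binding: C3, C4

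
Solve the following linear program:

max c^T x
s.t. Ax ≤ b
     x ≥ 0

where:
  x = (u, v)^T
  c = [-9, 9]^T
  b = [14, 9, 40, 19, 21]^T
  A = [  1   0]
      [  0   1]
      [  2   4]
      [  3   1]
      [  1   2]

Evaluate the objective at each vertex of the feasible region:
  z(0, 0) = 0
  z(6.333, 0) = -57
  z(3.6, 8.2) = 41.4
  z(2, 9) = 63
  z(0, 9) = 81  ←
The maximum is at u = 0, v = 9.

u = 0, v = 9, z = 81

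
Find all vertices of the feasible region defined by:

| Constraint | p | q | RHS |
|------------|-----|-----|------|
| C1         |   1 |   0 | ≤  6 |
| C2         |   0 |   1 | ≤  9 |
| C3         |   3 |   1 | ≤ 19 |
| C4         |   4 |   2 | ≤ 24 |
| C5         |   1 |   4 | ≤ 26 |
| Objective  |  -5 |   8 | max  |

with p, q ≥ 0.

(0, 0), (6, 0), (3.143, 5.714), (0, 6.5)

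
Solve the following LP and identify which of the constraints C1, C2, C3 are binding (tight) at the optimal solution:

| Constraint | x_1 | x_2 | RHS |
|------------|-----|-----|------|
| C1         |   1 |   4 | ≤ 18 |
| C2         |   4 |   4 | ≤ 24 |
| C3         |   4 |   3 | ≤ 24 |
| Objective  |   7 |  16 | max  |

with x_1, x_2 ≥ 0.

At x_1 = 2, x_2 = 4, compute slack b - a·x for each constraint:
  C1: 18 − 18 = 0  (binding)
  C2: 24 − 24 = 0  (binding)
  C3: 24 − 20 = 4  (slack)

Optimal: x_1 = 2, x_2 = 4
Binding: C1, C2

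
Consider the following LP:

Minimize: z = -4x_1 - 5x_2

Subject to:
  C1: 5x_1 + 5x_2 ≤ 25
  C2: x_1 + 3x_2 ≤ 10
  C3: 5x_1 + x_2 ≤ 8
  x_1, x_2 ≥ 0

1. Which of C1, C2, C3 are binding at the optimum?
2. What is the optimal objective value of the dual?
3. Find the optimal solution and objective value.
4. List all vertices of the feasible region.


1. C2, C3
2. -19
3. x_1 = 1, x_2 = 3, z = -19
4. (0, 0), (1.6, 0), (1, 3), (0, 3.333)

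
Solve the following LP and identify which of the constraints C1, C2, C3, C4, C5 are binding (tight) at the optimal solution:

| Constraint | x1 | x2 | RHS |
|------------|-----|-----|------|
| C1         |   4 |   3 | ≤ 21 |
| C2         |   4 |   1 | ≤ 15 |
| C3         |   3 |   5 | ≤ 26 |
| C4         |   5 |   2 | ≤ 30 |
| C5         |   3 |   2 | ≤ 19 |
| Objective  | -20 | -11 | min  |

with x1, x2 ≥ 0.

At x1 = 3, x2 = 3, compute slack b - a·x for each constraint:
  C1: 21 − 21 = 0  (binding)
  C2: 15 − 15 = 0  (binding)
  C3: 26 − 24 = 2  (slack)
  C4: 30 − 21 = 9  (slack)
  C5: 19 − 15 = 4  (slack)

Optimal: x1 = 3, x2 = 3
Binding: C1, C2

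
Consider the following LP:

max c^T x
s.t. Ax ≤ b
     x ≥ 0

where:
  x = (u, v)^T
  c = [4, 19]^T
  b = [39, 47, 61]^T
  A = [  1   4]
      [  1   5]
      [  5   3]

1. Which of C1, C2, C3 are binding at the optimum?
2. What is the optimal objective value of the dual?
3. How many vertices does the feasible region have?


1. C1, C2
2. 180
3. 5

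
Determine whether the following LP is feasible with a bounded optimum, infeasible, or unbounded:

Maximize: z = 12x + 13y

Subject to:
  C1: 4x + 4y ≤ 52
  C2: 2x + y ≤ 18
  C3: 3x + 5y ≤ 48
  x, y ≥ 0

Feasible with a bounded optimal solution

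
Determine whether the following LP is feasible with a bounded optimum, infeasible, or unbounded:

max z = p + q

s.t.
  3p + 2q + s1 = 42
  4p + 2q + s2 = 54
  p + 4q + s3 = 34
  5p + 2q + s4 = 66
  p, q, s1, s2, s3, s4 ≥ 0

Feasible with a bounded optimal solution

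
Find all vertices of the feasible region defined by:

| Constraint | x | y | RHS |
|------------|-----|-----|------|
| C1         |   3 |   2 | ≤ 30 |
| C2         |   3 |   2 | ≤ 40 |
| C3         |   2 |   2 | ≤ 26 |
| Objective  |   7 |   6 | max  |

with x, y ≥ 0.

(0, 0), (10, 0), (4, 9), (0, 13)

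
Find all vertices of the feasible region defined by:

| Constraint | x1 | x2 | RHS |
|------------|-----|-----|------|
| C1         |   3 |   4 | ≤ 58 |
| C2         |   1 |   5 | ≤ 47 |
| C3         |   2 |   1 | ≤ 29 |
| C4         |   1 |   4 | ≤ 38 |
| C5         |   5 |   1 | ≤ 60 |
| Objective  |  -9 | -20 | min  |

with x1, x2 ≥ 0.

(0, 0), (12, 0), (10.71, 6.471), (10, 7), (2, 9), (0, 9.4)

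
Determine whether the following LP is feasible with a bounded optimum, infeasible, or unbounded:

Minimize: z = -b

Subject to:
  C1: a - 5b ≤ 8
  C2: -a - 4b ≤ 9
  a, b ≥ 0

Unbounded (objective can decrease without bound)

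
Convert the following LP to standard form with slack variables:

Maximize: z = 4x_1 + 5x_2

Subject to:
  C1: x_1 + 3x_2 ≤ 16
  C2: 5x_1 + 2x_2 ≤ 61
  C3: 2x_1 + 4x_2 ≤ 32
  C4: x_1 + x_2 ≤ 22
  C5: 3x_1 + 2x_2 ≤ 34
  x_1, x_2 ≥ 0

max z = 4x_1 + 5x_2

s.t.
  x_1 + 3x_2 + s1 = 16
  5x_1 + 2x_2 + s2 = 61
  2x_1 + 4x_2 + s3 = 32
  x_1 + x_2 + s4 = 22
  3x_1 + 2x_2 + s5 = 34
  x_1, x_2, s1, s2, s3, s4, s5 ≥ 0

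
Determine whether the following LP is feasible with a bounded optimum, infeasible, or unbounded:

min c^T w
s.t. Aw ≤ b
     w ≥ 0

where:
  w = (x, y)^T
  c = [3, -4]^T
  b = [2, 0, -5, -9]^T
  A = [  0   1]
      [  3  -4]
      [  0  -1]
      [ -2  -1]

Infeasible (no feasible solution exists)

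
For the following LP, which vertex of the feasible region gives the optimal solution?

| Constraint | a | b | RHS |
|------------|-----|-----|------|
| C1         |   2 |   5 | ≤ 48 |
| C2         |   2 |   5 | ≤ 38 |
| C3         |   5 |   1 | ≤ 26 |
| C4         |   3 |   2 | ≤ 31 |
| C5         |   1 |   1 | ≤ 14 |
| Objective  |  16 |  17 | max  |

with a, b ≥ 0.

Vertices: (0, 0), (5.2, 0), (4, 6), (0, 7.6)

Evaluate the objective at each vertex of the feasible region:
  z(0, 0) = 0
  z(5.2, 0) = 83.2
  z(4, 6) = 166  ←
  z(0, 7.6) = 129.2
The maximum is at a = 4, b = 6.

(4, 6)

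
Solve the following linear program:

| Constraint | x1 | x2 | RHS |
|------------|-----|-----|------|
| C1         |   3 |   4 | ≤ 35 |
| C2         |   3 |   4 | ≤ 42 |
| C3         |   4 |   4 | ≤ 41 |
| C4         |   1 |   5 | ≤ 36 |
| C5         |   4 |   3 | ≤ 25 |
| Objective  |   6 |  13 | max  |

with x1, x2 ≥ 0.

Evaluate the objective at each vertex of the feasible region:
  z(0, 0) = 0
  z(6.25, 0) = 37.5
  z(1, 7) = 97  ←
  z(0, 7.2) = 93.6
The maximum is at x1 = 1, x2 = 7.

x1 = 1, x2 = 7, z = 97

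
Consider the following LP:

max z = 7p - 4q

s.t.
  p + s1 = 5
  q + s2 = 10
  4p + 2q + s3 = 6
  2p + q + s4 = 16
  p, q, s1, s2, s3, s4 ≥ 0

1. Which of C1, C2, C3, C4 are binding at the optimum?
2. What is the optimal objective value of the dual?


1. C3
2. 10.5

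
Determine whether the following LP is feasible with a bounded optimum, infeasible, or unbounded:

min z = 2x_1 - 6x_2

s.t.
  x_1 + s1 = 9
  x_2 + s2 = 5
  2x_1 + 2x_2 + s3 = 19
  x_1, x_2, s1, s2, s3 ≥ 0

Feasible with a bounded optimal solution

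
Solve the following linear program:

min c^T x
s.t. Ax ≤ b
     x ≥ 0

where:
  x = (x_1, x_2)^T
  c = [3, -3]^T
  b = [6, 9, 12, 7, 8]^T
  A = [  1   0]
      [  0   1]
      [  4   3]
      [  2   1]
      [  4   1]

Evaluate the objective at each vertex of the feasible region:
  z(0, 0) = 0
  z(2, 0) = 6
  z(1.5, 2) = -1.5
  z(0, 4) = -12  ←
The minimum is at x_1 = 0, x_2 = 4.

x_1 = 0, x_2 = 4, z = -12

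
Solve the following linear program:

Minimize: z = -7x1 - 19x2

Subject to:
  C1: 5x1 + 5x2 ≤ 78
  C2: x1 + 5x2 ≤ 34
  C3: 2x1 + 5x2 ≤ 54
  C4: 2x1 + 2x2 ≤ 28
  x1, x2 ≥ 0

Evaluate the objective at each vertex of the feasible region:
  z(0, 0) = 0
  z(14, 0) = -98
  z(9, 5) = -158  ←
  z(0, 6.8) = -129.2
The minimum is at x1 = 9, x2 = 5.

x1 = 9, x2 = 5, z = -158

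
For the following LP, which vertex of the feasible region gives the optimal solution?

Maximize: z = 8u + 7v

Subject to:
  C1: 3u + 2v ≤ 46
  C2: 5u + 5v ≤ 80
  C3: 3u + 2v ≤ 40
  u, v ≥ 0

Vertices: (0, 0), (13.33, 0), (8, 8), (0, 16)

Evaluate the objective at each vertex of the feasible region:
  z(0, 0) = 0
  z(13.33, 0) = 106.7
  z(8, 8) = 120  ←
  z(0, 16) = 112
The maximum is at u = 8, v = 8.

(8, 8)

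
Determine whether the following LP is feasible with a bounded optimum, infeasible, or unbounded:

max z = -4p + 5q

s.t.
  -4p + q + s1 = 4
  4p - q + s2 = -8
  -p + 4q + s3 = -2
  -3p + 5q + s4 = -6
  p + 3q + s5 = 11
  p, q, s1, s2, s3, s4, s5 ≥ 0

Infeasible (no feasible solution exists)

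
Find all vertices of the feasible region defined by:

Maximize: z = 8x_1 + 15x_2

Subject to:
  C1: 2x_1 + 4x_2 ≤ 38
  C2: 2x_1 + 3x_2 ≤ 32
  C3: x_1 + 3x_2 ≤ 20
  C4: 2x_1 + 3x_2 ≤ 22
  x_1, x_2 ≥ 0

(0, 0), (11, 0), (2, 6), (0, 6.667)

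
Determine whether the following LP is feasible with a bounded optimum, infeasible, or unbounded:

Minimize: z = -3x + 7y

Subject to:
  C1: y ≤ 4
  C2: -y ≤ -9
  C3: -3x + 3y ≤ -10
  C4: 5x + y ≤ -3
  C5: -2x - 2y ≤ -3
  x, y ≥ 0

Infeasible (no feasible solution exists)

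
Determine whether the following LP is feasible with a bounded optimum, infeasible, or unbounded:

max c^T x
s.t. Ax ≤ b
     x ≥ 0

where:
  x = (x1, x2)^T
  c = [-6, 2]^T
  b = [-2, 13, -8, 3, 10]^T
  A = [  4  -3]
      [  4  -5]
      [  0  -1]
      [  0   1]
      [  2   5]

Infeasible (no feasible solution exists)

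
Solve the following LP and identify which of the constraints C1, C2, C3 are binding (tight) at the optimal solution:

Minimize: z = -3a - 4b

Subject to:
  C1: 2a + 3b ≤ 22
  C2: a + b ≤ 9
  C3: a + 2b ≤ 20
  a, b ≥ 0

At a = 5, b = 4, compute slack b - a·x for each constraint:
  C1: 22 − 22 = 0  (binding)
  C2: 9 − 9 = 0  (binding)
  C3: 20 − 13 = 7  (slack)

Optimal: a = 5, b = 4
Binding: C1, C2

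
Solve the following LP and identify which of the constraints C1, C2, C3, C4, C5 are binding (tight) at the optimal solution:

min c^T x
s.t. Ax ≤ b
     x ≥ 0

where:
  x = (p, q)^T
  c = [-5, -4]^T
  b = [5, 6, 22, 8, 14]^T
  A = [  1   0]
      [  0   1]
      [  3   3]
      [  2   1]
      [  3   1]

At p = 1, q = 6, compute slack b - a·x for each constraint:
  C1: 5 − 1 = 4  (slack)
  C2: 6 − 6 = 0  (binding)
  C3: 22 − 21 = 1  (slack)
  C4: 8 − 8 = 0  (binding)
  C5: 14 − 9 = 5  (slack)

Optimal: p = 1, q = 6
Binding: C2, C4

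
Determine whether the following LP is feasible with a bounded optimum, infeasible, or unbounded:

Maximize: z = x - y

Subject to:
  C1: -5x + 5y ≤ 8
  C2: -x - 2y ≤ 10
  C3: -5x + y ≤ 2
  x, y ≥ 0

Unbounded (objective can increase without bound)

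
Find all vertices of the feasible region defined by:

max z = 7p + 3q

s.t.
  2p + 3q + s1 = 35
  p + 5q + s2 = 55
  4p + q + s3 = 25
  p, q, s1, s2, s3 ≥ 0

(0, 0), (6.25, 0), (4, 9), (1.429, 10.71), (0, 11)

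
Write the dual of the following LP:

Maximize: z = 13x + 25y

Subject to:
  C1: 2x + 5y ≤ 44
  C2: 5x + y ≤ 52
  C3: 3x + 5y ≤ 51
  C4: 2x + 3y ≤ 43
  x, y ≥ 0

Primal max cᵀx s.t. Ax ≤ b, x ≥ 0  →  Dual min bᵀy s.t. Aᵀy ≥ c, y ≥ 0.

Minimize: z = 44y1 + 52y2 + 51y3 + 43y4

Subject to:
  2y1 + 5y2 + 3y3 + 2y4 ≥ 13
  5y1 + y2 + 5y3 + 3y4 ≥ 25
  y1, y2, y3, y4 ≥ 0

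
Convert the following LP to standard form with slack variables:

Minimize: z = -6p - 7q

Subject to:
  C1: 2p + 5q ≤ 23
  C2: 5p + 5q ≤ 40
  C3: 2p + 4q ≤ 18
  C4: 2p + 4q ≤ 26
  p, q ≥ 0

min z = -6p - 7q

s.t.
  2p + 5q + s1 = 23
  5p + 5q + s2 = 40
  2p + 4q + s3 = 18
  2p + 4q + s4 = 26
  p, q, s1, s2, s3, s4 ≥ 0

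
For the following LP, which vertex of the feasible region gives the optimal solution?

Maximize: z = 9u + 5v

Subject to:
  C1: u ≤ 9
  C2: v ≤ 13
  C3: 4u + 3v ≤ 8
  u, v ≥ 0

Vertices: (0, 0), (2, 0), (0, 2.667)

Evaluate the objective at each vertex of the feasible region:
  z(0, 0) = 0
  z(2, 0) = 18  ←
  z(0, 2.667) = 13.33
The maximum is at u = 2, v = 0.

(2, 0)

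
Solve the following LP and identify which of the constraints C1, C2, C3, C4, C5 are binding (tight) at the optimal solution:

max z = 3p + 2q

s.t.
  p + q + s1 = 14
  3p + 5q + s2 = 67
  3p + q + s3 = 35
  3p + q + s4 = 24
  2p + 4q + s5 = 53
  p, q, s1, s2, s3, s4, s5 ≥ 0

At p = 5, q = 9, compute slack b - a·x for each constraint:
  C1: 14 − 14 = 0  (binding)
  C2: 67 − 60 = 7  (slack)
  C3: 35 − 24 = 11  (slack)
  C4: 24 − 24 = 0  (binding)
  C5: 53 − 46 = 7  (slack)

Optimal: p = 5, q = 9
Binding: C1, C4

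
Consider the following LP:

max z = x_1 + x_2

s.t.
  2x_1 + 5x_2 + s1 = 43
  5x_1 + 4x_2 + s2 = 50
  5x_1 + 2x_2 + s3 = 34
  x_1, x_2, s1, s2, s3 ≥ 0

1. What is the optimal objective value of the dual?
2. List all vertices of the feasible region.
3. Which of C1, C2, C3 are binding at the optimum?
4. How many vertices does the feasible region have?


1. 11
2. (0, 0), (6.8, 0), (4, 7), (0, 8.6)
3. C1, C3
4. 4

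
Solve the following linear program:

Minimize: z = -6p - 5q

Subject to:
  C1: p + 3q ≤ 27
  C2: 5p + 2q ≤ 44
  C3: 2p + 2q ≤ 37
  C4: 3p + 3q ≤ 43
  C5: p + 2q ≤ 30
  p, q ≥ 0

Evaluate the objective at each vertex of the feasible region:
  z(0, 0) = 0
  z(8.8, 0) = -52.8
  z(6, 7) = -71  ←
  z(0, 9) = -45
The minimum is at p = 6, q = 7.

p = 6, q = 7, z = -71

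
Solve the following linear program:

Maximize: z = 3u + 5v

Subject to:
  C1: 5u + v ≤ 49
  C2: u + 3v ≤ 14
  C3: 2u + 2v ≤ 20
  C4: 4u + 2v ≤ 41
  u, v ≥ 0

Evaluate the objective at each vertex of the feasible region:
  z(0, 0) = 0
  z(9.8, 0) = 29.4
  z(9.75, 0.25) = 30.5
  z(8, 2) = 34  ←
  z(0, 4.667) = 23.33
The maximum is at u = 8, v = 2.

u = 8, v = 2, z = 34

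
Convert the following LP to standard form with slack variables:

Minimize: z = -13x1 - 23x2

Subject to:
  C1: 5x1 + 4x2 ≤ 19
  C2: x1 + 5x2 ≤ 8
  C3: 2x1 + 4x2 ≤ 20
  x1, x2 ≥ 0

min z = -13x1 - 23x2

s.t.
  5x1 + 4x2 + s1 = 19
  x1 + 5x2 + s2 = 8
  2x1 + 4x2 + s3 = 20
  x1, x2, s1, s2, s3 ≥ 0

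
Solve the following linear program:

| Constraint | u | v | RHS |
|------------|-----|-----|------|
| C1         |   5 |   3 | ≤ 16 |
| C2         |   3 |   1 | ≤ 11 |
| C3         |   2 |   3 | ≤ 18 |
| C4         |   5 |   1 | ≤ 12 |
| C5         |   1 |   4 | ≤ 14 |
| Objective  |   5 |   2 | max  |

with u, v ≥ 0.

Evaluate the objective at each vertex of the feasible region:
  z(0, 0) = 0
  z(2.4, 0) = 12
  z(2, 2) = 14  ←
  z(1.294, 3.176) = 12.82
  z(0, 3.5) = 7
The maximum is at u = 2, v = 2.

u = 2, v = 2, z = 14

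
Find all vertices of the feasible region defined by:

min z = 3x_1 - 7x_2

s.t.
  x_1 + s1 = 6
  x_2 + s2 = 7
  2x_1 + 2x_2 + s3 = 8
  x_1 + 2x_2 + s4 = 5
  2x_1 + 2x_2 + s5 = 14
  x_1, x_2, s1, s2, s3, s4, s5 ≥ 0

(0, 0), (4, 0), (3, 1), (0, 2.5)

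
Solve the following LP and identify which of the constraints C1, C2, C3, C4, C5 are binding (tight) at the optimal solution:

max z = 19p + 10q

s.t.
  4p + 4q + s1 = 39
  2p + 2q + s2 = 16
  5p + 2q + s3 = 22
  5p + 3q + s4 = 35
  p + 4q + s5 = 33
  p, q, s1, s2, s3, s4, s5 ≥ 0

At p = 2, q = 6, compute slack b - a·x for each constraint:
  C1: 39 − 32 = 7  (slack)
  C2: 16 − 16 = 0  (binding)
  C3: 22 − 22 = 0  (binding)
  C4: 35 − 28 = 7  (slack)
  C5: 33 − 26 = 7  (slack)

Optimal: p = 2, q = 6
Binding: C2, C3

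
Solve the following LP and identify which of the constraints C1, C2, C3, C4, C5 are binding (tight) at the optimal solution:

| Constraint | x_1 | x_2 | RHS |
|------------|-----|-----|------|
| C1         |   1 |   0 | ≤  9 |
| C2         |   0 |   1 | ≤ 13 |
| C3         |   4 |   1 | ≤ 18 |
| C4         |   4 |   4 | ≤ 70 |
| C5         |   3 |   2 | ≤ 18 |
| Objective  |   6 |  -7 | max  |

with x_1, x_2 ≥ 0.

At x_1 = 4.5, x_2 = 0, compute slack b - a·x for each constraint:
  C1: 9 − 4.5 = 4.5  (slack)
  C2: 13 − 0 = 13  (slack)
  C3: 18 − 18 = 0  (binding)
  C4: 70 − 18 = 52  (slack)
  C5: 18 − 13.5 = 4.5  (slack)

Optimal: x_1 = 4.5, x_2 = 0
Binding: C3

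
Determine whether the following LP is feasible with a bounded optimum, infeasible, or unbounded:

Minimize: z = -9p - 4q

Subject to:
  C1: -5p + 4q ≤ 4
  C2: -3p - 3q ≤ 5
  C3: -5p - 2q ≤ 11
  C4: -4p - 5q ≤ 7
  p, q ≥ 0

Unbounded (objective can decrease without bound)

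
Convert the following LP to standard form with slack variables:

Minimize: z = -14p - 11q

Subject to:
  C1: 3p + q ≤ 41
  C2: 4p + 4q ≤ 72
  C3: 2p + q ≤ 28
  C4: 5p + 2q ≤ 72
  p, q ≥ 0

min z = -14p - 11q

s.t.
  3p + q + s1 = 41
  4p + 4q + s2 = 72
  2p + q + s3 = 28
  5p + 2q + s4 = 72
  p, q, s1, s2, s3, s4 ≥ 0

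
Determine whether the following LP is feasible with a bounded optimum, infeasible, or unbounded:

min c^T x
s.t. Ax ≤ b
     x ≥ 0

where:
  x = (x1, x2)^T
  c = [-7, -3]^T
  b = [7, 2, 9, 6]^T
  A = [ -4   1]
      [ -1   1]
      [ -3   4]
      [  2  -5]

Unbounded (objective can decrease without bound)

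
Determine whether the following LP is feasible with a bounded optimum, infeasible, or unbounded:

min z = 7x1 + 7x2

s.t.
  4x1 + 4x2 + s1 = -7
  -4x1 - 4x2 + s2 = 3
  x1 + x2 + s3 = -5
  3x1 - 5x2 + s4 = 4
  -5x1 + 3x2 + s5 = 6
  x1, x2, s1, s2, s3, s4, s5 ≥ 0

Infeasible (no feasible solution exists)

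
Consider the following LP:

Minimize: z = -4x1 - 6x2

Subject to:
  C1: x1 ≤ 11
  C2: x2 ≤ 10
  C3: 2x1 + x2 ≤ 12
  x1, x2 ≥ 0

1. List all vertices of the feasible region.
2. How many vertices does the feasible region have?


1. (0, 0), (6, 0), (1, 10), (0, 10)
2. 4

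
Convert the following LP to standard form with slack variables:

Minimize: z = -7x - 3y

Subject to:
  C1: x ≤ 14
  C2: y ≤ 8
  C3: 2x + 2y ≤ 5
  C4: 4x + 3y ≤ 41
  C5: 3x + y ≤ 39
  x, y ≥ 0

min z = -7x - 3y

s.t.
  x + s1 = 14
  y + s2 = 8
  2x + 2y + s3 = 5
  4x + 3y + s4 = 41
  3x + y + s5 = 39
  x, y, s1, s2, s3, s4, s5 ≥ 0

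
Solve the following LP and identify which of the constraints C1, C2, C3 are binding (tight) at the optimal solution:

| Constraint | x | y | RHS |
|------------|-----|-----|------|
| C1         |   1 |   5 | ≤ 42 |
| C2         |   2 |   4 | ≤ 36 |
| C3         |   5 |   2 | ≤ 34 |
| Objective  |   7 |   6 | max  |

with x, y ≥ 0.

At x = 4, y = 7, compute slack b - a·x for each constraint:
  C1: 42 − 39 = 3  (slack)
  C2: 36 − 36 = 0  (binding)
  C3: 34 − 34 = 0  (binding)

Optimal: x = 4, y = 7
Binding: C2, C3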